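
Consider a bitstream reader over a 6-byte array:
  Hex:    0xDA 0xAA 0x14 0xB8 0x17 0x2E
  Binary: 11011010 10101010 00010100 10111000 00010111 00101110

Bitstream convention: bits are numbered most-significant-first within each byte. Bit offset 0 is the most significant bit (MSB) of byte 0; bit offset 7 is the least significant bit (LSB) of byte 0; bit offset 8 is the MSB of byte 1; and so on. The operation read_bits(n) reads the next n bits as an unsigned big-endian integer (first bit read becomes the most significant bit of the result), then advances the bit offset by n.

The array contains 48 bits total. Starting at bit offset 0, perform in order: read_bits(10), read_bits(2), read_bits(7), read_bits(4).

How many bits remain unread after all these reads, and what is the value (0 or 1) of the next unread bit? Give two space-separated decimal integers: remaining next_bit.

Read 1: bits[0:10] width=10 -> value=874 (bin 1101101010); offset now 10 = byte 1 bit 2; 38 bits remain
Read 2: bits[10:12] width=2 -> value=2 (bin 10); offset now 12 = byte 1 bit 4; 36 bits remain
Read 3: bits[12:19] width=7 -> value=80 (bin 1010000); offset now 19 = byte 2 bit 3; 29 bits remain
Read 4: bits[19:23] width=4 -> value=10 (bin 1010); offset now 23 = byte 2 bit 7; 25 bits remain

Answer: 25 0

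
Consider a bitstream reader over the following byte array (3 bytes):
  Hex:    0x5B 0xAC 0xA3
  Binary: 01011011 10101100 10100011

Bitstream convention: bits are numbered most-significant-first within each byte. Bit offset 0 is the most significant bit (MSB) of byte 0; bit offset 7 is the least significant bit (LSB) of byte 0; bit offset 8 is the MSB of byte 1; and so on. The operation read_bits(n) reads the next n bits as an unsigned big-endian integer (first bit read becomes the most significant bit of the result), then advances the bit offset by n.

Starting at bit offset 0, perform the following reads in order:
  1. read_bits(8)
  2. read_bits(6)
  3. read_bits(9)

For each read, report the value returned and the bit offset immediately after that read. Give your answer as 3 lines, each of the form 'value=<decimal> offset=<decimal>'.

Read 1: bits[0:8] width=8 -> value=91 (bin 01011011); offset now 8 = byte 1 bit 0; 16 bits remain
Read 2: bits[8:14] width=6 -> value=43 (bin 101011); offset now 14 = byte 1 bit 6; 10 bits remain
Read 3: bits[14:23] width=9 -> value=81 (bin 001010001); offset now 23 = byte 2 bit 7; 1 bits remain

Answer: value=91 offset=8
value=43 offset=14
value=81 offset=23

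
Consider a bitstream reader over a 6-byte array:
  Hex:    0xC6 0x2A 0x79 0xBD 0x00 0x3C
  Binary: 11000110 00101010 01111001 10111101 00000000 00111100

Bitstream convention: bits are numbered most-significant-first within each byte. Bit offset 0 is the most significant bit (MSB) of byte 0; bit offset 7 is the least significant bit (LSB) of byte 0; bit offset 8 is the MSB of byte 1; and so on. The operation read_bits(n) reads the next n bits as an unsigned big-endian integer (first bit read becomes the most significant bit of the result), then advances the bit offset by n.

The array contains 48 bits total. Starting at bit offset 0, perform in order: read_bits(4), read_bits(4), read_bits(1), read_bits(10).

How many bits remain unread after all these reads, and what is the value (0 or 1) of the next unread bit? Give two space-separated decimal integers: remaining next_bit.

Answer: 29 1

Derivation:
Read 1: bits[0:4] width=4 -> value=12 (bin 1100); offset now 4 = byte 0 bit 4; 44 bits remain
Read 2: bits[4:8] width=4 -> value=6 (bin 0110); offset now 8 = byte 1 bit 0; 40 bits remain
Read 3: bits[8:9] width=1 -> value=0 (bin 0); offset now 9 = byte 1 bit 1; 39 bits remain
Read 4: bits[9:19] width=10 -> value=339 (bin 0101010011); offset now 19 = byte 2 bit 3; 29 bits remain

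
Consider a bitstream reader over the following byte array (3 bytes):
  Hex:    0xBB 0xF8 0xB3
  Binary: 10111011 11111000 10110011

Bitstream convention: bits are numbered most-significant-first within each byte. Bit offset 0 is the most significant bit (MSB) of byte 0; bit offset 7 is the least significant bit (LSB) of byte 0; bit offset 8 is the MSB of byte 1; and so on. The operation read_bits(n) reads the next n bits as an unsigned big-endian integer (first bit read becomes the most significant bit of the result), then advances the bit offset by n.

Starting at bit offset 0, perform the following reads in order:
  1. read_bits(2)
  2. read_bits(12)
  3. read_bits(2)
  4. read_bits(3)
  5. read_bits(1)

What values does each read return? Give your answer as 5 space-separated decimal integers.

Answer: 2 3838 0 5 1

Derivation:
Read 1: bits[0:2] width=2 -> value=2 (bin 10); offset now 2 = byte 0 bit 2; 22 bits remain
Read 2: bits[2:14] width=12 -> value=3838 (bin 111011111110); offset now 14 = byte 1 bit 6; 10 bits remain
Read 3: bits[14:16] width=2 -> value=0 (bin 00); offset now 16 = byte 2 bit 0; 8 bits remain
Read 4: bits[16:19] width=3 -> value=5 (bin 101); offset now 19 = byte 2 bit 3; 5 bits remain
Read 5: bits[19:20] width=1 -> value=1 (bin 1); offset now 20 = byte 2 bit 4; 4 bits remain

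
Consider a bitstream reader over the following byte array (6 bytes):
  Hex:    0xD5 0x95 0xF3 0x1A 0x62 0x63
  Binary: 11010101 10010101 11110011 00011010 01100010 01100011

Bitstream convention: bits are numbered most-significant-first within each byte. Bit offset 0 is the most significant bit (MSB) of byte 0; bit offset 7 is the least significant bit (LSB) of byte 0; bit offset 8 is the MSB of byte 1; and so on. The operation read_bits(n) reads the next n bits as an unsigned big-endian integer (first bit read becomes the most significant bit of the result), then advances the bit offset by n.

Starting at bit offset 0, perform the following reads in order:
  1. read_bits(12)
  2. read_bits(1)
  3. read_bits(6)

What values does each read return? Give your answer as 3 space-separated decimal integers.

Read 1: bits[0:12] width=12 -> value=3417 (bin 110101011001); offset now 12 = byte 1 bit 4; 36 bits remain
Read 2: bits[12:13] width=1 -> value=0 (bin 0); offset now 13 = byte 1 bit 5; 35 bits remain
Read 3: bits[13:19] width=6 -> value=47 (bin 101111); offset now 19 = byte 2 bit 3; 29 bits remain

Answer: 3417 0 47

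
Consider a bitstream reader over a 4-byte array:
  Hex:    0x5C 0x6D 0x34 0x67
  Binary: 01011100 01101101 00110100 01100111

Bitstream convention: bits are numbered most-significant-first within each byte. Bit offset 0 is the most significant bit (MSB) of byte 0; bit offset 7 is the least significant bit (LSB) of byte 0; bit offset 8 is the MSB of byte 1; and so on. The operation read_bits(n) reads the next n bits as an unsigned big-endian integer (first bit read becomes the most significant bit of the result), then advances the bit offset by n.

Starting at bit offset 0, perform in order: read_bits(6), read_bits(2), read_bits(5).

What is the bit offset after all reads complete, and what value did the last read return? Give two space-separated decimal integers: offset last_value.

Read 1: bits[0:6] width=6 -> value=23 (bin 010111); offset now 6 = byte 0 bit 6; 26 bits remain
Read 2: bits[6:8] width=2 -> value=0 (bin 00); offset now 8 = byte 1 bit 0; 24 bits remain
Read 3: bits[8:13] width=5 -> value=13 (bin 01101); offset now 13 = byte 1 bit 5; 19 bits remain

Answer: 13 13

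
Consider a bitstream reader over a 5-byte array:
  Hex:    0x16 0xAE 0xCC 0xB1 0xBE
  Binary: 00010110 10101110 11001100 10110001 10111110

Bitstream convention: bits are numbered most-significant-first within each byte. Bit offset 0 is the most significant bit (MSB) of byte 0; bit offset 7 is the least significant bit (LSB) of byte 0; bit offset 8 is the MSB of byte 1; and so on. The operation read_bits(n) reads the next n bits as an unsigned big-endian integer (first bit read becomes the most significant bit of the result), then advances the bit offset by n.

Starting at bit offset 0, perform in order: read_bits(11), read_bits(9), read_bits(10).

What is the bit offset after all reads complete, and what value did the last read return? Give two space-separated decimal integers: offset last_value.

Read 1: bits[0:11] width=11 -> value=181 (bin 00010110101); offset now 11 = byte 1 bit 3; 29 bits remain
Read 2: bits[11:20] width=9 -> value=236 (bin 011101100); offset now 20 = byte 2 bit 4; 20 bits remain
Read 3: bits[20:30] width=10 -> value=812 (bin 1100101100); offset now 30 = byte 3 bit 6; 10 bits remain

Answer: 30 812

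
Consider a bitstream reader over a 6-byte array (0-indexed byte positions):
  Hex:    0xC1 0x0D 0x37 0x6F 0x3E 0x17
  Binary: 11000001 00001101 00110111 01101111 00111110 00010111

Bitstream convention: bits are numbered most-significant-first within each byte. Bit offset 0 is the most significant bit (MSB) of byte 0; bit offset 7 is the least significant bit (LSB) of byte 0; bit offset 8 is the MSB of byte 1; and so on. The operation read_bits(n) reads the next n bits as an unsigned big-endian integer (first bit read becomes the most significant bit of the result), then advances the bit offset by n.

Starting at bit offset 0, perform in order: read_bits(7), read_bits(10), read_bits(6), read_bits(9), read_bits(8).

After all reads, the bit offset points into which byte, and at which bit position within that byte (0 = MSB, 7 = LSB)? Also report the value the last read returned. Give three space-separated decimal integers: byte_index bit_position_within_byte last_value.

Answer: 5 0 62

Derivation:
Read 1: bits[0:7] width=7 -> value=96 (bin 1100000); offset now 7 = byte 0 bit 7; 41 bits remain
Read 2: bits[7:17] width=10 -> value=538 (bin 1000011010); offset now 17 = byte 2 bit 1; 31 bits remain
Read 3: bits[17:23] width=6 -> value=27 (bin 011011); offset now 23 = byte 2 bit 7; 25 bits remain
Read 4: bits[23:32] width=9 -> value=367 (bin 101101111); offset now 32 = byte 4 bit 0; 16 bits remain
Read 5: bits[32:40] width=8 -> value=62 (bin 00111110); offset now 40 = byte 5 bit 0; 8 bits remain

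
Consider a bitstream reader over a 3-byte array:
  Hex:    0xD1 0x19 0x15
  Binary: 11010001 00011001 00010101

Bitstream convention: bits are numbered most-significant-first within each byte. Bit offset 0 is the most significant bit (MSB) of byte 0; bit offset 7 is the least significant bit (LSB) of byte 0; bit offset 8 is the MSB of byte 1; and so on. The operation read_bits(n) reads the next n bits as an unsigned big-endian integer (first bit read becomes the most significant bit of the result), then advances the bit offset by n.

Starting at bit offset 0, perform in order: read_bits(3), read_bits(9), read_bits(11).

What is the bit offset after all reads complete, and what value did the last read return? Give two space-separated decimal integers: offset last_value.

Answer: 23 1162

Derivation:
Read 1: bits[0:3] width=3 -> value=6 (bin 110); offset now 3 = byte 0 bit 3; 21 bits remain
Read 2: bits[3:12] width=9 -> value=273 (bin 100010001); offset now 12 = byte 1 bit 4; 12 bits remain
Read 3: bits[12:23] width=11 -> value=1162 (bin 10010001010); offset now 23 = byte 2 bit 7; 1 bits remain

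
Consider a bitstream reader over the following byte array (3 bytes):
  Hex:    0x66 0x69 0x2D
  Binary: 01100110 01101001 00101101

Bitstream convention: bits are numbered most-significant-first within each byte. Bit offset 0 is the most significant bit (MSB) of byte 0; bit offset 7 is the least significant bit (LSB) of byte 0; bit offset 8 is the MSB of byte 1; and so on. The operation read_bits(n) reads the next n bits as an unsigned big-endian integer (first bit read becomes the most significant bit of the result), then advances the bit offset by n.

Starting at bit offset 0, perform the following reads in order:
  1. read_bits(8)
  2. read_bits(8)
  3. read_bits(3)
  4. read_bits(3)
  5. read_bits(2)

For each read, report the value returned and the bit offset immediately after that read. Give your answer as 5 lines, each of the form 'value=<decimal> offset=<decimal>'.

Answer: value=102 offset=8
value=105 offset=16
value=1 offset=19
value=3 offset=22
value=1 offset=24

Derivation:
Read 1: bits[0:8] width=8 -> value=102 (bin 01100110); offset now 8 = byte 1 bit 0; 16 bits remain
Read 2: bits[8:16] width=8 -> value=105 (bin 01101001); offset now 16 = byte 2 bit 0; 8 bits remain
Read 3: bits[16:19] width=3 -> value=1 (bin 001); offset now 19 = byte 2 bit 3; 5 bits remain
Read 4: bits[19:22] width=3 -> value=3 (bin 011); offset now 22 = byte 2 bit 6; 2 bits remain
Read 5: bits[22:24] width=2 -> value=1 (bin 01); offset now 24 = byte 3 bit 0; 0 bits remain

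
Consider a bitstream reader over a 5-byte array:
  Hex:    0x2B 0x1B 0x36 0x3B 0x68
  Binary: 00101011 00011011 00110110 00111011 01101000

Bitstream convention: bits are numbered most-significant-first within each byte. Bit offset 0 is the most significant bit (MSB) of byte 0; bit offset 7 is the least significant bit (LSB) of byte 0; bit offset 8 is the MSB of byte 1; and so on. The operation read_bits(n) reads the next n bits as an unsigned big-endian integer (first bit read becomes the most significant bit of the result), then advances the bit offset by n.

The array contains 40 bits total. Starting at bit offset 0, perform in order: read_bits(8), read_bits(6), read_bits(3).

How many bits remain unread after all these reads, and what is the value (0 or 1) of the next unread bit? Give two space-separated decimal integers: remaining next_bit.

Answer: 23 0

Derivation:
Read 1: bits[0:8] width=8 -> value=43 (bin 00101011); offset now 8 = byte 1 bit 0; 32 bits remain
Read 2: bits[8:14] width=6 -> value=6 (bin 000110); offset now 14 = byte 1 bit 6; 26 bits remain
Read 3: bits[14:17] width=3 -> value=6 (bin 110); offset now 17 = byte 2 bit 1; 23 bits remain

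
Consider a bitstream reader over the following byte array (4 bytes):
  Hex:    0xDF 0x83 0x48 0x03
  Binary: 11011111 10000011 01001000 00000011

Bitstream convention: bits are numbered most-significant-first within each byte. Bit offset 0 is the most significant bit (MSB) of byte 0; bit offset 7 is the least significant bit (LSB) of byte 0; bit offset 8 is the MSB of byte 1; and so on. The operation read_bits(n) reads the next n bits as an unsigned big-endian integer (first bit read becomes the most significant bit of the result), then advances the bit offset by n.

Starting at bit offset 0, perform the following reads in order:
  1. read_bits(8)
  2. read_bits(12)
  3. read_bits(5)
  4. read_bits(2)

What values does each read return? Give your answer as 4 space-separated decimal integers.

Answer: 223 2100 16 0

Derivation:
Read 1: bits[0:8] width=8 -> value=223 (bin 11011111); offset now 8 = byte 1 bit 0; 24 bits remain
Read 2: bits[8:20] width=12 -> value=2100 (bin 100000110100); offset now 20 = byte 2 bit 4; 12 bits remain
Read 3: bits[20:25] width=5 -> value=16 (bin 10000); offset now 25 = byte 3 bit 1; 7 bits remain
Read 4: bits[25:27] width=2 -> value=0 (bin 00); offset now 27 = byte 3 bit 3; 5 bits remain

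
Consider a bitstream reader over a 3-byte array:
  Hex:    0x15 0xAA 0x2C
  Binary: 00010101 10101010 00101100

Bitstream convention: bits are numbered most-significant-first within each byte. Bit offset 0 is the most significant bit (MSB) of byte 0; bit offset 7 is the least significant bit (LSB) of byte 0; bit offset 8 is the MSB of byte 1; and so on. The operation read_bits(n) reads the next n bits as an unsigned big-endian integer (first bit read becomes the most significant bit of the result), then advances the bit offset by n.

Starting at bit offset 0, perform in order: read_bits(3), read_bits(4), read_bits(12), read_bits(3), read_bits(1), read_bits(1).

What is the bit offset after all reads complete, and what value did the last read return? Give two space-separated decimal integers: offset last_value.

Answer: 24 0

Derivation:
Read 1: bits[0:3] width=3 -> value=0 (bin 000); offset now 3 = byte 0 bit 3; 21 bits remain
Read 2: bits[3:7] width=4 -> value=10 (bin 1010); offset now 7 = byte 0 bit 7; 17 bits remain
Read 3: bits[7:19] width=12 -> value=3409 (bin 110101010001); offset now 19 = byte 2 bit 3; 5 bits remain
Read 4: bits[19:22] width=3 -> value=3 (bin 011); offset now 22 = byte 2 bit 6; 2 bits remain
Read 5: bits[22:23] width=1 -> value=0 (bin 0); offset now 23 = byte 2 bit 7; 1 bits remain
Read 6: bits[23:24] width=1 -> value=0 (bin 0); offset now 24 = byte 3 bit 0; 0 bits remain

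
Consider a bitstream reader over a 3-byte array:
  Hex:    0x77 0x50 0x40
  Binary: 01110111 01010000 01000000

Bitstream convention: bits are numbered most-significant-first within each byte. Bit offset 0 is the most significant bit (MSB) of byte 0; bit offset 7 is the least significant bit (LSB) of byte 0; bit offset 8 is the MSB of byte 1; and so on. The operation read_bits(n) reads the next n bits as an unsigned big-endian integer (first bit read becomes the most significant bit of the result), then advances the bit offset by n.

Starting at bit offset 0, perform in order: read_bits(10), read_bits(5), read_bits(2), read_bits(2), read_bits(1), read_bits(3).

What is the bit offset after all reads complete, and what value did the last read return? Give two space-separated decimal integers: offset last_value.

Answer: 23 0

Derivation:
Read 1: bits[0:10] width=10 -> value=477 (bin 0111011101); offset now 10 = byte 1 bit 2; 14 bits remain
Read 2: bits[10:15] width=5 -> value=8 (bin 01000); offset now 15 = byte 1 bit 7; 9 bits remain
Read 3: bits[15:17] width=2 -> value=0 (bin 00); offset now 17 = byte 2 bit 1; 7 bits remain
Read 4: bits[17:19] width=2 -> value=2 (bin 10); offset now 19 = byte 2 bit 3; 5 bits remain
Read 5: bits[19:20] width=1 -> value=0 (bin 0); offset now 20 = byte 2 bit 4; 4 bits remain
Read 6: bits[20:23] width=3 -> value=0 (bin 000); offset now 23 = byte 2 bit 7; 1 bits remain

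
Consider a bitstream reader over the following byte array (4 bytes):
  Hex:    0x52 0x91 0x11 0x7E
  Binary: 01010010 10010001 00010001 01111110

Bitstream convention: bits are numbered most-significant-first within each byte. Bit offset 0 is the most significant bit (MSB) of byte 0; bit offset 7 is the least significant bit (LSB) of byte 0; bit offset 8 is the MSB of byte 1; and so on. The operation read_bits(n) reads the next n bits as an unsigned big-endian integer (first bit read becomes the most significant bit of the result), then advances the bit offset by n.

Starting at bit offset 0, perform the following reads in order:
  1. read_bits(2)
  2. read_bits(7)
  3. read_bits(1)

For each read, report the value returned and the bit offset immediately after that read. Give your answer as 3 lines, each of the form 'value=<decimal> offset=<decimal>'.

Answer: value=1 offset=2
value=37 offset=9
value=0 offset=10

Derivation:
Read 1: bits[0:2] width=2 -> value=1 (bin 01); offset now 2 = byte 0 bit 2; 30 bits remain
Read 2: bits[2:9] width=7 -> value=37 (bin 0100101); offset now 9 = byte 1 bit 1; 23 bits remain
Read 3: bits[9:10] width=1 -> value=0 (bin 0); offset now 10 = byte 1 bit 2; 22 bits remain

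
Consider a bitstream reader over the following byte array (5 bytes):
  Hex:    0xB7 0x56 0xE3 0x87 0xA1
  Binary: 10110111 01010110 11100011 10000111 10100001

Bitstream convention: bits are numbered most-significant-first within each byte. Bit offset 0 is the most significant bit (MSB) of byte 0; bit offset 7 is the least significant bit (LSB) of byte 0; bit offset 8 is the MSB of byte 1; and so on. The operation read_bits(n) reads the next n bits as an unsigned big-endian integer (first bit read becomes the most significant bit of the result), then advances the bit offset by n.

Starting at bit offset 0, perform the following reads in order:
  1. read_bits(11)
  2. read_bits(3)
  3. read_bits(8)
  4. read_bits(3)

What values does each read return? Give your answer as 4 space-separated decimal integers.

Answer: 1466 5 184 7

Derivation:
Read 1: bits[0:11] width=11 -> value=1466 (bin 10110111010); offset now 11 = byte 1 bit 3; 29 bits remain
Read 2: bits[11:14] width=3 -> value=5 (bin 101); offset now 14 = byte 1 bit 6; 26 bits remain
Read 3: bits[14:22] width=8 -> value=184 (bin 10111000); offset now 22 = byte 2 bit 6; 18 bits remain
Read 4: bits[22:25] width=3 -> value=7 (bin 111); offset now 25 = byte 3 bit 1; 15 bits remain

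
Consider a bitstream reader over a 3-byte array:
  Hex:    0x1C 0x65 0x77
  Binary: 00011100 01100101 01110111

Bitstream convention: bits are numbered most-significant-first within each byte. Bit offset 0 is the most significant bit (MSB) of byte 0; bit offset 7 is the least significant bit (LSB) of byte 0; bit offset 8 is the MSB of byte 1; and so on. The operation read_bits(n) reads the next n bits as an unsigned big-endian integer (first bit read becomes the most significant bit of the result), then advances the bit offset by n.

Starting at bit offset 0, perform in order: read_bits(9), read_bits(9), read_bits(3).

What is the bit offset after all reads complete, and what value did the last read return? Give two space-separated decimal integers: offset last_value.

Read 1: bits[0:9] width=9 -> value=56 (bin 000111000); offset now 9 = byte 1 bit 1; 15 bits remain
Read 2: bits[9:18] width=9 -> value=405 (bin 110010101); offset now 18 = byte 2 bit 2; 6 bits remain
Read 3: bits[18:21] width=3 -> value=6 (bin 110); offset now 21 = byte 2 bit 5; 3 bits remain

Answer: 21 6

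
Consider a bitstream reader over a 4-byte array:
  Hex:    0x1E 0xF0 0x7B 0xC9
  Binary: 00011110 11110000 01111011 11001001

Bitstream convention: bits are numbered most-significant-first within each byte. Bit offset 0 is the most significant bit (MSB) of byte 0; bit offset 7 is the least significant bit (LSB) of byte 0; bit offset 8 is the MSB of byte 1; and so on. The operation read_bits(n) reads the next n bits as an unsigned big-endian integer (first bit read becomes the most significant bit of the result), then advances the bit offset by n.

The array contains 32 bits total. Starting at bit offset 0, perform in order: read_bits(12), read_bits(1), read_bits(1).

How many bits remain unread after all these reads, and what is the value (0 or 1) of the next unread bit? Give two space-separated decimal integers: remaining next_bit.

Read 1: bits[0:12] width=12 -> value=495 (bin 000111101111); offset now 12 = byte 1 bit 4; 20 bits remain
Read 2: bits[12:13] width=1 -> value=0 (bin 0); offset now 13 = byte 1 bit 5; 19 bits remain
Read 3: bits[13:14] width=1 -> value=0 (bin 0); offset now 14 = byte 1 bit 6; 18 bits remain

Answer: 18 0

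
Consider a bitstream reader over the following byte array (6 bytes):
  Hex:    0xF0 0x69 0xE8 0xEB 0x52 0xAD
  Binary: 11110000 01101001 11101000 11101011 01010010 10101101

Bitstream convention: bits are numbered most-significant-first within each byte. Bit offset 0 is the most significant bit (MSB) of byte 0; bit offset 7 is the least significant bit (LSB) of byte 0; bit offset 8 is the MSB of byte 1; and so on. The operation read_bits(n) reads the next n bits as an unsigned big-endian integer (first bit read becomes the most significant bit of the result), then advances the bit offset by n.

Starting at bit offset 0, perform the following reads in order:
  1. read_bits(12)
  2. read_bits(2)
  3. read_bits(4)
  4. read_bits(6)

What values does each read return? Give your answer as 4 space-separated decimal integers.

Answer: 3846 2 7 40

Derivation:
Read 1: bits[0:12] width=12 -> value=3846 (bin 111100000110); offset now 12 = byte 1 bit 4; 36 bits remain
Read 2: bits[12:14] width=2 -> value=2 (bin 10); offset now 14 = byte 1 bit 6; 34 bits remain
Read 3: bits[14:18] width=4 -> value=7 (bin 0111); offset now 18 = byte 2 bit 2; 30 bits remain
Read 4: bits[18:24] width=6 -> value=40 (bin 101000); offset now 24 = byte 3 bit 0; 24 bits remain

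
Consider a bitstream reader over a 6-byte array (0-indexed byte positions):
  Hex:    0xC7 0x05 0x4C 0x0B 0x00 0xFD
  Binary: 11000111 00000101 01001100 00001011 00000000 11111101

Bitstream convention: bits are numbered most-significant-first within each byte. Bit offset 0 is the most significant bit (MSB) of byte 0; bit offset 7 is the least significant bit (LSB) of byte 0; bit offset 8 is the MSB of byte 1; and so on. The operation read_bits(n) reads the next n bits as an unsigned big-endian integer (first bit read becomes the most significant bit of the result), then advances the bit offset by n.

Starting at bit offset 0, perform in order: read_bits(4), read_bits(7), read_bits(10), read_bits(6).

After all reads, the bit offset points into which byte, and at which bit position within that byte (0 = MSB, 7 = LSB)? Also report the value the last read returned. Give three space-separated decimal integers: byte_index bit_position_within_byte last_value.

Read 1: bits[0:4] width=4 -> value=12 (bin 1100); offset now 4 = byte 0 bit 4; 44 bits remain
Read 2: bits[4:11] width=7 -> value=56 (bin 0111000); offset now 11 = byte 1 bit 3; 37 bits remain
Read 3: bits[11:21] width=10 -> value=169 (bin 0010101001); offset now 21 = byte 2 bit 5; 27 bits remain
Read 4: bits[21:27] width=6 -> value=32 (bin 100000); offset now 27 = byte 3 bit 3; 21 bits remain

Answer: 3 3 32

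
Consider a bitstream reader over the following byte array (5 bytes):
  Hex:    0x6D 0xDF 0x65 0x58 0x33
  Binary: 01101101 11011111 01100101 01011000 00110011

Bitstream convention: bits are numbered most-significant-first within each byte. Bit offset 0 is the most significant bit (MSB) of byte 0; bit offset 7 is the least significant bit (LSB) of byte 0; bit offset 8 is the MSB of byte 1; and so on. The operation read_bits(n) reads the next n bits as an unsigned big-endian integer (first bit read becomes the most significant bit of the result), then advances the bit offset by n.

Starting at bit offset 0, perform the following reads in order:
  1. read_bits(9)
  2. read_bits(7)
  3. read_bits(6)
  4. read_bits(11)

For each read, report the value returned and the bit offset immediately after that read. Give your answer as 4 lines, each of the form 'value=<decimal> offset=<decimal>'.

Read 1: bits[0:9] width=9 -> value=219 (bin 011011011); offset now 9 = byte 1 bit 1; 31 bits remain
Read 2: bits[9:16] width=7 -> value=95 (bin 1011111); offset now 16 = byte 2 bit 0; 24 bits remain
Read 3: bits[16:22] width=6 -> value=25 (bin 011001); offset now 22 = byte 2 bit 6; 18 bits remain
Read 4: bits[22:33] width=11 -> value=688 (bin 01010110000); offset now 33 = byte 4 bit 1; 7 bits remain

Answer: value=219 offset=9
value=95 offset=16
value=25 offset=22
value=688 offset=33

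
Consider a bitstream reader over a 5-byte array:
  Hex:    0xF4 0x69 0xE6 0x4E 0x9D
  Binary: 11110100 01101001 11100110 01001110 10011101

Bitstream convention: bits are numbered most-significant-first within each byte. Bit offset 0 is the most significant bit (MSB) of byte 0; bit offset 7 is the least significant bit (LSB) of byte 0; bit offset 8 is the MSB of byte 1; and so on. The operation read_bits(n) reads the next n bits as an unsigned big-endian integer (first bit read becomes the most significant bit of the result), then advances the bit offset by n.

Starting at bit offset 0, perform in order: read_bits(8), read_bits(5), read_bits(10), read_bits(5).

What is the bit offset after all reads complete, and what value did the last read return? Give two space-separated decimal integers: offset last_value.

Read 1: bits[0:8] width=8 -> value=244 (bin 11110100); offset now 8 = byte 1 bit 0; 32 bits remain
Read 2: bits[8:13] width=5 -> value=13 (bin 01101); offset now 13 = byte 1 bit 5; 27 bits remain
Read 3: bits[13:23] width=10 -> value=243 (bin 0011110011); offset now 23 = byte 2 bit 7; 17 bits remain
Read 4: bits[23:28] width=5 -> value=4 (bin 00100); offset now 28 = byte 3 bit 4; 12 bits remain

Answer: 28 4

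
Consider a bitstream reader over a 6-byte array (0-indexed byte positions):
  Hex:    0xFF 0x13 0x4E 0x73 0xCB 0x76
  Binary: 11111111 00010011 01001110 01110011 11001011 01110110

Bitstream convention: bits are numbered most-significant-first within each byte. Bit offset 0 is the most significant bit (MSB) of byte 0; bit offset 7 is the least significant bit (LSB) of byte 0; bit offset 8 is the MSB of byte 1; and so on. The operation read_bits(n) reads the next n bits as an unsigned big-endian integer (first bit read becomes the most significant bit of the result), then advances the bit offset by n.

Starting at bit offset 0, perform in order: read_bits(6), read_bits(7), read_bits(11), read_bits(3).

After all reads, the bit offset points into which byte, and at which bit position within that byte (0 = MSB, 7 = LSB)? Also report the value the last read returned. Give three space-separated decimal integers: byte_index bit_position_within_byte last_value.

Answer: 3 3 3

Derivation:
Read 1: bits[0:6] width=6 -> value=63 (bin 111111); offset now 6 = byte 0 bit 6; 42 bits remain
Read 2: bits[6:13] width=7 -> value=98 (bin 1100010); offset now 13 = byte 1 bit 5; 35 bits remain
Read 3: bits[13:24] width=11 -> value=846 (bin 01101001110); offset now 24 = byte 3 bit 0; 24 bits remain
Read 4: bits[24:27] width=3 -> value=3 (bin 011); offset now 27 = byte 3 bit 3; 21 bits remain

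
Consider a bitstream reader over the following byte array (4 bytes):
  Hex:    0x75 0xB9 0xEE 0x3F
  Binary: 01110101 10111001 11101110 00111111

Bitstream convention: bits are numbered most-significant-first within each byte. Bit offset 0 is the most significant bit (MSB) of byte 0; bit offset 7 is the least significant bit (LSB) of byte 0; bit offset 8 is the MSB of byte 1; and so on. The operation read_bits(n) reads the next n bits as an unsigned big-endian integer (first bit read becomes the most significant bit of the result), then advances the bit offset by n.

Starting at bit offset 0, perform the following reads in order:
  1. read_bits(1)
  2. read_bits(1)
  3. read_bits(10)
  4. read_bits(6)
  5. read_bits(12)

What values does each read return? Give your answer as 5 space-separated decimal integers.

Answer: 0 1 859 39 2959

Derivation:
Read 1: bits[0:1] width=1 -> value=0 (bin 0); offset now 1 = byte 0 bit 1; 31 bits remain
Read 2: bits[1:2] width=1 -> value=1 (bin 1); offset now 2 = byte 0 bit 2; 30 bits remain
Read 3: bits[2:12] width=10 -> value=859 (bin 1101011011); offset now 12 = byte 1 bit 4; 20 bits remain
Read 4: bits[12:18] width=6 -> value=39 (bin 100111); offset now 18 = byte 2 bit 2; 14 bits remain
Read 5: bits[18:30] width=12 -> value=2959 (bin 101110001111); offset now 30 = byte 3 bit 6; 2 bits remain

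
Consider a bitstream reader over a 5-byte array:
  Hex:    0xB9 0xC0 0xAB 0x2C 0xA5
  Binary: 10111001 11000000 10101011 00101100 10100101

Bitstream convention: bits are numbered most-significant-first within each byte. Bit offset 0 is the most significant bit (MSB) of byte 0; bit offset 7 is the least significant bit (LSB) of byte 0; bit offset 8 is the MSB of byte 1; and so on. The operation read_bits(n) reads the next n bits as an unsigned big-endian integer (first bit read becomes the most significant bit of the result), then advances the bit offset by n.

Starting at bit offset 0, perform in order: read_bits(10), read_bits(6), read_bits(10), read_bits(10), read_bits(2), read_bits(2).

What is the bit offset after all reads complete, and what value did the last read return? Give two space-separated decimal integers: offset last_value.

Answer: 40 1

Derivation:
Read 1: bits[0:10] width=10 -> value=743 (bin 1011100111); offset now 10 = byte 1 bit 2; 30 bits remain
Read 2: bits[10:16] width=6 -> value=0 (bin 000000); offset now 16 = byte 2 bit 0; 24 bits remain
Read 3: bits[16:26] width=10 -> value=684 (bin 1010101100); offset now 26 = byte 3 bit 2; 14 bits remain
Read 4: bits[26:36] width=10 -> value=714 (bin 1011001010); offset now 36 = byte 4 bit 4; 4 bits remain
Read 5: bits[36:38] width=2 -> value=1 (bin 01); offset now 38 = byte 4 bit 6; 2 bits remain
Read 6: bits[38:40] width=2 -> value=1 (bin 01); offset now 40 = byte 5 bit 0; 0 bits remain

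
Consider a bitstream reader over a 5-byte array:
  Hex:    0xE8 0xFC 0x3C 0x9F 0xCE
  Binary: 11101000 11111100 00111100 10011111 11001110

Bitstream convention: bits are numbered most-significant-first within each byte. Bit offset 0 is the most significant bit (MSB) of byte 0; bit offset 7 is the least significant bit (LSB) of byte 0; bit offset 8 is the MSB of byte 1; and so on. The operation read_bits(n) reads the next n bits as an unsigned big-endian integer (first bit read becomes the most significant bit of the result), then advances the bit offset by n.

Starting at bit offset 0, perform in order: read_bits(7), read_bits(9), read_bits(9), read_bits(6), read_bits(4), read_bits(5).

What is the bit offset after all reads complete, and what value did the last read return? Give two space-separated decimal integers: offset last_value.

Answer: 40 14

Derivation:
Read 1: bits[0:7] width=7 -> value=116 (bin 1110100); offset now 7 = byte 0 bit 7; 33 bits remain
Read 2: bits[7:16] width=9 -> value=252 (bin 011111100); offset now 16 = byte 2 bit 0; 24 bits remain
Read 3: bits[16:25] width=9 -> value=121 (bin 001111001); offset now 25 = byte 3 bit 1; 15 bits remain
Read 4: bits[25:31] width=6 -> value=15 (bin 001111); offset now 31 = byte 3 bit 7; 9 bits remain
Read 5: bits[31:35] width=4 -> value=14 (bin 1110); offset now 35 = byte 4 bit 3; 5 bits remain
Read 6: bits[35:40] width=5 -> value=14 (bin 01110); offset now 40 = byte 5 bit 0; 0 bits remain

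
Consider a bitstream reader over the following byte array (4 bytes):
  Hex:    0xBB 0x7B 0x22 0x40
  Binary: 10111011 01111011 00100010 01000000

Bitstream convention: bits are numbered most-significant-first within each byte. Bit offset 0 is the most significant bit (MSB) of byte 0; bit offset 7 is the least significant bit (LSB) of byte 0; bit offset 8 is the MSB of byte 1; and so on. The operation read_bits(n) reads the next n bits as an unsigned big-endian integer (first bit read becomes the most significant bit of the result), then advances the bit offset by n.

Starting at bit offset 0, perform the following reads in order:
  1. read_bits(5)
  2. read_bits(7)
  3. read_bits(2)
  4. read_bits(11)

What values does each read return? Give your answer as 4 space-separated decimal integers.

Answer: 23 55 2 1604

Derivation:
Read 1: bits[0:5] width=5 -> value=23 (bin 10111); offset now 5 = byte 0 bit 5; 27 bits remain
Read 2: bits[5:12] width=7 -> value=55 (bin 0110111); offset now 12 = byte 1 bit 4; 20 bits remain
Read 3: bits[12:14] width=2 -> value=2 (bin 10); offset now 14 = byte 1 bit 6; 18 bits remain
Read 4: bits[14:25] width=11 -> value=1604 (bin 11001000100); offset now 25 = byte 3 bit 1; 7 bits remain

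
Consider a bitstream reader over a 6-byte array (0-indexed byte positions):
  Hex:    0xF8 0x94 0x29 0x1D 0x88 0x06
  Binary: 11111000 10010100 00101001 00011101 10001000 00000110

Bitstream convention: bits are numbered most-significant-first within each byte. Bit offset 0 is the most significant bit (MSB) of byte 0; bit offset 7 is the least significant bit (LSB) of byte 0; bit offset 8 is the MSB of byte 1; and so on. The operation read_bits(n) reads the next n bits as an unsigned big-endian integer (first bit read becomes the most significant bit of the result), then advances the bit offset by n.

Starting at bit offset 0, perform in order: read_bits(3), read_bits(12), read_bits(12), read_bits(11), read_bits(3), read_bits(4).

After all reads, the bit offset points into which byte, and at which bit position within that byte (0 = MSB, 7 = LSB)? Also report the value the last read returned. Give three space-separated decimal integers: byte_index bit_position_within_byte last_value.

Read 1: bits[0:3] width=3 -> value=7 (bin 111); offset now 3 = byte 0 bit 3; 45 bits remain
Read 2: bits[3:15] width=12 -> value=3146 (bin 110001001010); offset now 15 = byte 1 bit 7; 33 bits remain
Read 3: bits[15:27] width=12 -> value=328 (bin 000101001000); offset now 27 = byte 3 bit 3; 21 bits remain
Read 4: bits[27:38] width=11 -> value=1890 (bin 11101100010); offset now 38 = byte 4 bit 6; 10 bits remain
Read 5: bits[38:41] width=3 -> value=0 (bin 000); offset now 41 = byte 5 bit 1; 7 bits remain
Read 6: bits[41:45] width=4 -> value=0 (bin 0000); offset now 45 = byte 5 bit 5; 3 bits remain

Answer: 5 5 0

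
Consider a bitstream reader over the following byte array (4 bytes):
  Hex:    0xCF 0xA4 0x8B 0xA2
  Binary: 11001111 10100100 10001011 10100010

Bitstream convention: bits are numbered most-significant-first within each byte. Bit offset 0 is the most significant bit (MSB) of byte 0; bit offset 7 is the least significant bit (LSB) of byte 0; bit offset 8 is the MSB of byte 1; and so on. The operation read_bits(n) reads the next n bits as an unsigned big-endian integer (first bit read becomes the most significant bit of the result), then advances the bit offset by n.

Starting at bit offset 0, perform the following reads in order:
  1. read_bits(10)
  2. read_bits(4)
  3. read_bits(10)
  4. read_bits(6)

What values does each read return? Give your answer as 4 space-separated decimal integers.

Read 1: bits[0:10] width=10 -> value=830 (bin 1100111110); offset now 10 = byte 1 bit 2; 22 bits remain
Read 2: bits[10:14] width=4 -> value=9 (bin 1001); offset now 14 = byte 1 bit 6; 18 bits remain
Read 3: bits[14:24] width=10 -> value=139 (bin 0010001011); offset now 24 = byte 3 bit 0; 8 bits remain
Read 4: bits[24:30] width=6 -> value=40 (bin 101000); offset now 30 = byte 3 bit 6; 2 bits remain

Answer: 830 9 139 40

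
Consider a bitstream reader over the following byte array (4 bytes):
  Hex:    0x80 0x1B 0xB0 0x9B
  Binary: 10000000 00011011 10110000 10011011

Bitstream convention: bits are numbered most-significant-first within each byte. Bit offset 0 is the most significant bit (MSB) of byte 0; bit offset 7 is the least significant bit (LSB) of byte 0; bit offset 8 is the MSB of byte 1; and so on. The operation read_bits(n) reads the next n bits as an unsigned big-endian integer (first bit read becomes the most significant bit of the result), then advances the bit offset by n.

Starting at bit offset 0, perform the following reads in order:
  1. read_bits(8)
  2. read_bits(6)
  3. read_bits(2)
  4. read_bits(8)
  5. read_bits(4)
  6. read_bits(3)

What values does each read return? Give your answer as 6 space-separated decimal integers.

Read 1: bits[0:8] width=8 -> value=128 (bin 10000000); offset now 8 = byte 1 bit 0; 24 bits remain
Read 2: bits[8:14] width=6 -> value=6 (bin 000110); offset now 14 = byte 1 bit 6; 18 bits remain
Read 3: bits[14:16] width=2 -> value=3 (bin 11); offset now 16 = byte 2 bit 0; 16 bits remain
Read 4: bits[16:24] width=8 -> value=176 (bin 10110000); offset now 24 = byte 3 bit 0; 8 bits remain
Read 5: bits[24:28] width=4 -> value=9 (bin 1001); offset now 28 = byte 3 bit 4; 4 bits remain
Read 6: bits[28:31] width=3 -> value=5 (bin 101); offset now 31 = byte 3 bit 7; 1 bits remain

Answer: 128 6 3 176 9 5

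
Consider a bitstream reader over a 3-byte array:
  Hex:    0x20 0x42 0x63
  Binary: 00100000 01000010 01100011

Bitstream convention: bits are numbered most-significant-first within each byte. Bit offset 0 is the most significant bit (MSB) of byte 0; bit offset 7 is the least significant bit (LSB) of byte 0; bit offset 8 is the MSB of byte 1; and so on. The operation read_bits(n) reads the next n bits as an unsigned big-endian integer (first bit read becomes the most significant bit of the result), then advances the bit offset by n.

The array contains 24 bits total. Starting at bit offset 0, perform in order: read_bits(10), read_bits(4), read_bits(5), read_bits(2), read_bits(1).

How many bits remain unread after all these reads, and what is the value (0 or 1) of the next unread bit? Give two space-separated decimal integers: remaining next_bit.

Answer: 2 1

Derivation:
Read 1: bits[0:10] width=10 -> value=129 (bin 0010000001); offset now 10 = byte 1 bit 2; 14 bits remain
Read 2: bits[10:14] width=4 -> value=0 (bin 0000); offset now 14 = byte 1 bit 6; 10 bits remain
Read 3: bits[14:19] width=5 -> value=19 (bin 10011); offset now 19 = byte 2 bit 3; 5 bits remain
Read 4: bits[19:21] width=2 -> value=0 (bin 00); offset now 21 = byte 2 bit 5; 3 bits remain
Read 5: bits[21:22] width=1 -> value=0 (bin 0); offset now 22 = byte 2 bit 6; 2 bits remain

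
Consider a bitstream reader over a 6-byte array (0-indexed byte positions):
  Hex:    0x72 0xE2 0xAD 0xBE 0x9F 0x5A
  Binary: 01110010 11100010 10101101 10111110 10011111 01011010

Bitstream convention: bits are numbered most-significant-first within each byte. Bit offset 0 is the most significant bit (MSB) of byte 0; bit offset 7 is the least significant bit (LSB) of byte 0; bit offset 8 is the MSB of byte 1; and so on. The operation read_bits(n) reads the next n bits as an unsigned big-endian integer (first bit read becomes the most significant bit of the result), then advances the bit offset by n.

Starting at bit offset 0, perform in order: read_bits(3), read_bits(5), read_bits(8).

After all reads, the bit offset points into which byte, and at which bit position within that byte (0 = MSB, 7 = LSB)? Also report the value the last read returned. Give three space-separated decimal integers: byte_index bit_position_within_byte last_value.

Answer: 2 0 226

Derivation:
Read 1: bits[0:3] width=3 -> value=3 (bin 011); offset now 3 = byte 0 bit 3; 45 bits remain
Read 2: bits[3:8] width=5 -> value=18 (bin 10010); offset now 8 = byte 1 bit 0; 40 bits remain
Read 3: bits[8:16] width=8 -> value=226 (bin 11100010); offset now 16 = byte 2 bit 0; 32 bits remain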